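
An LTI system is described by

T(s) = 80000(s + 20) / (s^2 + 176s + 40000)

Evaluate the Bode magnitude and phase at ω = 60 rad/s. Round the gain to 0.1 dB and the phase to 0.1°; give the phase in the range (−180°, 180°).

At s = jω = j60:
zero (s+20): 20 + j60 → |·| = √(20²+60²) = √4000 ≈ 63.246, ∠ = arctan(60/20) ≈ 71.57°
quadratic: (j60)² + 176·j60 + 40000 = 36400 + j10560 → |·| ≈ 37901, ∠ ≈ 16.18°
|T| = 80000 · 63.246 / 37901 ≈ 133.5
Gain = 20 log₁₀(133.5) ≈ 42.51 dB
∠T = 71.57° − 16.18° = 55.39°

42.5 dB, 55.4°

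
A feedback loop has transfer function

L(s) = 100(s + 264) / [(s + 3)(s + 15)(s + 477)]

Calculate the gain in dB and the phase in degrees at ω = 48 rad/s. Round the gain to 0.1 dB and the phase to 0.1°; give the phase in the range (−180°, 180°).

-32.7 dB, -154.5°

At s = jω = j48:
zero (s+264): 264 + j48 → |·| = √(264²+48²) = √72000 ≈ 268.33, ∠ = arctan(48/264) ≈ 10.30°
pole (s+3): 3 + j48 → |·| = √(3²+48²) = √2313 ≈ 48.094, ∠ = arctan(48/3) ≈ 86.42°
pole (s+15): 15 + j48 → |·| = √(15²+48²) = √2529 ≈ 50.289, ∠ = arctan(48/15) ≈ 72.65°
pole (s+477): 477 + j48 → |·| = √(477²+48²) = √229833 ≈ 479.41, ∠ = arctan(48/477) ≈ 5.75°
|L| = 100 · 268.33 / 1.1595e+06 ≈ 0.023142
Gain = 20 log₁₀(0.023142) ≈ -32.71 dB
∠L = 10.30° − 164.82° = -154.52°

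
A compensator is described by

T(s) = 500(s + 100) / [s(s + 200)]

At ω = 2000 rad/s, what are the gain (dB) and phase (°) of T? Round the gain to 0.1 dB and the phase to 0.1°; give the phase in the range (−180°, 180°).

At s = jω = j2000:
zero (s+100): 100 + j2000 → |·| = √(100²+2000²) = √4010000 ≈ 2002.5, ∠ = arctan(2000/100) ≈ 87.14°
pole (s+200): 200 + j2000 → |·| = √(200²+2000²) = √4040000 ≈ 2010, ∠ = arctan(2000/200) ≈ 84.29°
pole at origin: |s| = 2000, ∠ = 90.00° (in denominator)
|T| = 500 · 2002.5 / 4.02e+06 ≈ 0.24907
Gain = 20 log₁₀(0.24907) ≈ -12.07 dB
∠T = 87.14° − 174.29° = -87.15°

-12.1 dB, -87.2°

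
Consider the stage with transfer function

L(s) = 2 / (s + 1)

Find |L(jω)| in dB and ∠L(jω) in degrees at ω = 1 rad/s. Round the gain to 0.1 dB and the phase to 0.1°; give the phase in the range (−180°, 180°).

Substitute s = j1:
Numerator: 2 = 2 + j0
Denominator: (j1) + 1 = 1 + j1
|N| = √(2² + 0²) ≈ 2, ∠N ≈ 0.00°
|D| = √(1² + 1²) ≈ 1.4142, ∠D ≈ 45.00°
|L| = 2 / 1.4142 ≈ 1.4142
Gain = 20 log₁₀(1.4142) ≈ 3.01 dB
∠L = 0.00° − 45.00° = -45.00°

3.0 dB, -45.0°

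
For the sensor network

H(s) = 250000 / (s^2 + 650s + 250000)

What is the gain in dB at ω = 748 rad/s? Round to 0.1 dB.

-7.3 dB

At s = jω = j748:
quadratic: (j748)² + 650·j748 + 250000 = -309504 + j486200 → |·| ≈ 5.7635e+05, ∠ ≈ 122.48°
|H| = 250000 / 5.7635e+05 ≈ 0.43376
Gain = 20 log₁₀(0.43376) ≈ -7.26 dB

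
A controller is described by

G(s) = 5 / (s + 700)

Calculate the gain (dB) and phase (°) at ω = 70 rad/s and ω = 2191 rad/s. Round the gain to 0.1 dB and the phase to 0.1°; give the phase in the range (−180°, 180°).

ω = 70: -43.0 dB, -5.7°; ω = 2191: -53.3 dB, -72.3°

At s = jω = j70:
pole (s+700): 700 + j70 → |·| = √(700²+70²) = √494900 ≈ 703.49, ∠ = arctan(70/700) ≈ 5.71°
|G| = 5 / 703.49 ≈ 0.0071074
Gain = 20 log₁₀(0.0071074) ≈ -42.97 dB
∠G = 0.00° − 5.71° = -5.71°

At s = jω = j2191:
pole (s+700): 700 + j2191 → |·| = √(700²+2191²) = √5290481 ≈ 2300.1, ∠ = arctan(2191/700) ≈ 72.28°
|G| = 5 / 2300.1 ≈ 0.0021738
Gain = 20 log₁₀(0.0021738) ≈ -53.26 dB
∠G = 0.00° − 72.28° = -72.28°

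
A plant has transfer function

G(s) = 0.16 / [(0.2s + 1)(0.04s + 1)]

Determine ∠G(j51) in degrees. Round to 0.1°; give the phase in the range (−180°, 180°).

At ω = 51 rad/s:
pole (1 + j51·0.2) = 1 + j10.2 → |·| ≈ 10.249, ∠ ≈ 84.40°
pole (1 + j51·0.04) = 1 + j2.04 → |·| ≈ 2.2719, ∠ ≈ 63.89°
∠G = (0°) − (84.40° + 63.89°) = -148.29°

-148.3°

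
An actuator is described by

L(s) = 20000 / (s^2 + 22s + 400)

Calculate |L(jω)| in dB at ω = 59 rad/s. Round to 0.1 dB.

At s = jω = j59:
quadratic: (j59)² + 22·j59 + 400 = -3081 + j1298 → |·| ≈ 3343.3, ∠ ≈ 157.15°
|L| = 20000 / 3343.3 ≈ 5.9821
Gain = 20 log₁₀(5.9821) ≈ 15.54 dB

15.5 dB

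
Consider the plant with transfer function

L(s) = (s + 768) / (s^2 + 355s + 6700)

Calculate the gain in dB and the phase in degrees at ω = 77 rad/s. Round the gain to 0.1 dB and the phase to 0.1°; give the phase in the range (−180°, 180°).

-31.0 dB, -82.7°

Substitute s = j77:
Numerator: (j77) + 768 = 768 + j77
Denominator: (j77)^2 + 355(j77) + 6700 = 771 + j27335
|N| = √(768² + 77²) ≈ 771.85, ∠N ≈ 5.73°
|D| = √(771² + 27335²) ≈ 27346, ∠D ≈ 88.38°
|L| = 771.85 / 27346 ≈ 0.028225
Gain = 20 log₁₀(0.028225) ≈ -30.99 dB
∠L = 5.73° − 88.38° = -82.65°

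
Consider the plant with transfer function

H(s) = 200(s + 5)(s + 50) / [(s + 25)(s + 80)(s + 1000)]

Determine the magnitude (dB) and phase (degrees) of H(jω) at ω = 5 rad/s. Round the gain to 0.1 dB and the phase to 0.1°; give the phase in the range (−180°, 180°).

At s = jω = j5:
zero (s+5): 5 + j5 → |·| = √(5²+5²) = √50 ≈ 7.0711, ∠ = arctan(5/5) ≈ 45.00°
zero (s+50): 50 + j5 → |·| = √(50²+5²) = √2525 ≈ 50.249, ∠ = arctan(5/50) ≈ 5.71°
pole (s+25): 25 + j5 → |·| = √(25²+5²) = √650 ≈ 25.495, ∠ = arctan(5/25) ≈ 11.31°
pole (s+80): 80 + j5 → |·| = √(80²+5²) = √6425 ≈ 80.156, ∠ = arctan(5/80) ≈ 3.58°
pole (s+1000): 1000 + j5 → |·| = √(1000²+5²) = √1000025 ≈ 1000, ∠ = arctan(5/1000) ≈ 0.29°
|H| = 200 · 355.32 / 2.0436e+06 ≈ 0.034774
Gain = 20 log₁₀(0.034774) ≈ -29.17 dB
∠H = 50.71° − 15.18° = 35.53°

-29.2 dB, 35.5°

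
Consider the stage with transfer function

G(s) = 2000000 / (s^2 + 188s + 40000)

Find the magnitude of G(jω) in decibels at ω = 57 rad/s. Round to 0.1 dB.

34.4 dB

At s = jω = j57:
quadratic: (j57)² + 188·j57 + 40000 = 36751 + j10716 → |·| ≈ 38281, ∠ ≈ 16.26°
|G| = 2000000 / 38281 ≈ 52.245
Gain = 20 log₁₀(52.245) ≈ 34.36 dB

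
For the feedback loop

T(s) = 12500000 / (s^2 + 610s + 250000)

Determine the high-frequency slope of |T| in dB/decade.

Each pole contributes −20 dB/decade at high frequency; each zero contributes +20 dB/decade.
Net: 0 zero(s) − 2 pole(s) → -40 dB/decade.

-40 dB/decade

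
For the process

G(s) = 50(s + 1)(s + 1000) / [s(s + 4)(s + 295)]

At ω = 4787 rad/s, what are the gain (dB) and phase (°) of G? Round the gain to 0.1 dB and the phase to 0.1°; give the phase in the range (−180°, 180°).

At s = jω = j4787:
zero (s+1): 1 + j4787 → |·| = √(1²+4787²) = √22915370 ≈ 4787, ∠ = arctan(4787/1) ≈ 89.99°
zero (s+1000): 1000 + j4787 → |·| = √(1000²+4787²) = √23915369 ≈ 4890.3, ∠ = arctan(4787/1000) ≈ 78.20°
pole (s+4): 4 + j4787 → |·| = √(4²+4787²) = √22915385 ≈ 4787, ∠ = arctan(4787/4) ≈ 89.95°
pole (s+295): 295 + j4787 → |·| = √(295²+4787²) = √23002394 ≈ 4796.1, ∠ = arctan(4787/295) ≈ 86.47°
pole at origin: |s| = 4787, ∠ = 90.00° (in denominator)
|G| = 50 · 2.341e+07 / 1.099e+11 ≈ 0.010651
Gain = 20 log₁₀(0.010651) ≈ -39.45 dB
∠G = 168.19° − 266.42° = -98.23°

-39.5 dB, -98.2°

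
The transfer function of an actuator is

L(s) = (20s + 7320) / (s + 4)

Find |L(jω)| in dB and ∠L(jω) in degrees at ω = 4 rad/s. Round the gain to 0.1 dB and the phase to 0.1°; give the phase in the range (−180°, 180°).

Substitute s = j4:
Numerator: 20(j4) + 7320 = 7320 + j80
Denominator: (j4) + 4 = 4 + j4
|N| = √(7320² + 80²) ≈ 7320.4, ∠N ≈ 0.63°
|D| = √(4² + 4²) ≈ 5.6569, ∠D ≈ 45.00°
|L| = 7320.4 / 5.6569 ≈ 1294.1
Gain = 20 log₁₀(1294.1) ≈ 62.24 dB
∠L = 0.63° − 45.00° = -44.37°

62.2 dB, -44.4°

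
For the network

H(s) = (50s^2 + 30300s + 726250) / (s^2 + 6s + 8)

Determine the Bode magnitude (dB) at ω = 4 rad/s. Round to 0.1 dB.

Substitute s = j4:
Numerator: 50(j4)^2 + 30300(j4) + 726250 = 725450 + j121200
Denominator: (j4)^2 + 6(j4) + 8 = -8 + j24
|N| = √(725450² + 121200²) ≈ 7.355e+05, ∠N ≈ 9.48°
|D| = √(8² + 24²) ≈ 25.298, ∠D ≈ 108.43°
|H| = 7.355e+05 / 25.298 ≈ 29073
Gain = 20 log₁₀(29073) ≈ 89.27 dB

89.3 dB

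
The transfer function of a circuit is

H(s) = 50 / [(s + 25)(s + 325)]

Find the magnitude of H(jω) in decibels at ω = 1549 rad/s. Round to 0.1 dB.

-93.8 dB

At s = jω = j1549:
pole (s+25): 25 + j1549 → |·| = √(25²+1549²) = √2400026 ≈ 1549.2, ∠ = arctan(1549/25) ≈ 89.08°
pole (s+325): 325 + j1549 → |·| = √(325²+1549²) = √2505026 ≈ 1582.7, ∠ = arctan(1549/325) ≈ 78.15°
|H| = 50 / 2.4519e+06 ≈ 2.0392e-05
Gain = 20 log₁₀(2.0392e-05) ≈ -93.81 dB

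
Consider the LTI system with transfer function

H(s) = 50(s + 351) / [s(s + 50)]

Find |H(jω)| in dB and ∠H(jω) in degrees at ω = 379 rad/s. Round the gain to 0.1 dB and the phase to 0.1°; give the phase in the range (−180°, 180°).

-15.0 dB, -125.3°

At s = jω = j379:
zero (s+351): 351 + j379 → |·| = √(351²+379²) = √266842 ≈ 516.57, ∠ = arctan(379/351) ≈ 47.20°
pole (s+50): 50 + j379 → |·| = √(50²+379²) = √146141 ≈ 382.28, ∠ = arctan(379/50) ≈ 82.48°
pole at origin: |s| = 379, ∠ = 90.00° (in denominator)
|H| = 50 · 516.57 / 1.4488e+05 ≈ 0.17828
Gain = 20 log₁₀(0.17828) ≈ -14.98 dB
∠H = 47.20° − 172.48° = -125.28°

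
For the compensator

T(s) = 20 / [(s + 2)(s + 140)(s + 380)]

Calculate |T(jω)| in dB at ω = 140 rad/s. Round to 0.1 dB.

-115.0 dB

At s = jω = j140:
pole (s+2): 2 + j140 → |·| = √(2²+140²) = √19604 ≈ 140.01, ∠ = arctan(140/2) ≈ 89.18°
pole (s+140): 140 + j140 → |·| = √(140²+140²) = √39200 ≈ 197.99, ∠ = arctan(140/140) ≈ 45.00°
pole (s+380): 380 + j140 → |·| = √(380²+140²) = √164000 ≈ 404.97, ∠ = arctan(140/380) ≈ 20.22°
|T| = 20 / 1.1226e+07 ≈ 1.7816e-06
Gain = 20 log₁₀(1.7816e-06) ≈ -114.98 dB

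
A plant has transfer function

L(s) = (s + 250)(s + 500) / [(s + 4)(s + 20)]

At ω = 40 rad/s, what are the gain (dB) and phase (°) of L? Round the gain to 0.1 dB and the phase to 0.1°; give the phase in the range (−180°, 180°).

37.0 dB, -134.1°

At s = jω = j40:
zero (s+250): 250 + j40 → |·| = √(250²+40²) = √64100 ≈ 253.18, ∠ = arctan(40/250) ≈ 9.09°
zero (s+500): 500 + j40 → |·| = √(500²+40²) = √251600 ≈ 501.6, ∠ = arctan(40/500) ≈ 4.57°
pole (s+4): 4 + j40 → |·| = √(4²+40²) = √1616 ≈ 40.2, ∠ = arctan(40/4) ≈ 84.29°
pole (s+20): 20 + j40 → |·| = √(20²+40²) = √2000 ≈ 44.721, ∠ = arctan(40/20) ≈ 63.43°
|L| = 1 · 1.27e+05 / 1797.8 ≈ 70.642
Gain = 20 log₁₀(70.642) ≈ 36.98 dB
∠L = 13.66° − 147.72° = -134.06°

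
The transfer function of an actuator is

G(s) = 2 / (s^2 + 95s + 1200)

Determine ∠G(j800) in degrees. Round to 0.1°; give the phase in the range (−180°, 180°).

-173.2°

Substitute s = j800:
Numerator: 2 = 2 + j0
Denominator: (j800)^2 + 95(j800) + 1200 = -638800 + j76000
|N| = √(2² + 0²) ≈ 2, ∠N ≈ 0.00°
|D| = √(638800² + 76000²) ≈ 6.4331e+05, ∠D ≈ 173.22°
∠G = 0.00° − 173.22° = -173.22°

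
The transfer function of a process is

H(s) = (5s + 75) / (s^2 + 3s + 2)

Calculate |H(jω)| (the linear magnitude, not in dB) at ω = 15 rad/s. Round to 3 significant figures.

Substitute s = j15:
Numerator: 5(j15) + 75 = 75 + j75
Denominator: (j15)^2 + 3(j15) + 2 = -223 + j45
|N| = √(75² + 75²) ≈ 106.07, ∠N ≈ 45.00°
|D| = √(223² + 45²) ≈ 227.5, ∠D ≈ 168.59°
|H| = 106.07 / 227.5 ≈ 0.46624

0.466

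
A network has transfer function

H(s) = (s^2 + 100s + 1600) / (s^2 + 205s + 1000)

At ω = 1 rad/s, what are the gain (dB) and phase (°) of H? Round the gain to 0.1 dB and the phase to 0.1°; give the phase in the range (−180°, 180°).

3.9 dB, -8.0°

Substitute s = j1:
Numerator: (j1)^2 + 100(j1) + 1600 = 1599 + j100
Denominator: (j1)^2 + 205(j1) + 1000 = 999 + j205
|N| = √(1599² + 100²) ≈ 1602.1, ∠N ≈ 3.58°
|D| = √(999² + 205²) ≈ 1019.8, ∠D ≈ 11.60°
|H| = 1602.1 / 1019.8 ≈ 1.571
Gain = 20 log₁₀(1.571) ≈ 3.92 dB
∠H = 3.58° − 11.60° = -8.02°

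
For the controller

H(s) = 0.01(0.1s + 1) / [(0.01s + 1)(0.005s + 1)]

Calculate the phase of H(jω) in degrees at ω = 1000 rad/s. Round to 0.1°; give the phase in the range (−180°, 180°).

At ω = 1000 rad/s:
zero (1 + j1000·0.1) = 1 + j100 → |·| ≈ 100, ∠ ≈ 89.43°
pole (1 + j1000·0.01) = 1 + j10 → |·| ≈ 10.05, ∠ ≈ 84.29°
pole (1 + j1000·0.005) = 1 + j5 → |·| ≈ 5.099, ∠ ≈ 78.69°
∠H = (89.43°) − (84.29° + 78.69°) = -73.55°

-73.6°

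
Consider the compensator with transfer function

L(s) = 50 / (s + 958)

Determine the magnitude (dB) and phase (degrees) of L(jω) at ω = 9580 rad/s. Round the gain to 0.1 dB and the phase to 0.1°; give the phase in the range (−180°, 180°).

At s = jω = j9580:
pole (s+958): 958 + j9580 → |·| = √(958²+9580²) = √92694164 ≈ 9627.8, ∠ = arctan(9580/958) ≈ 84.29°
|L| = 50 / 9627.8 ≈ 0.0051933
Gain = 20 log₁₀(0.0051933) ≈ -45.69 dB
∠L = 0.00° − 84.29° = -84.29°

-45.7 dB, -84.3°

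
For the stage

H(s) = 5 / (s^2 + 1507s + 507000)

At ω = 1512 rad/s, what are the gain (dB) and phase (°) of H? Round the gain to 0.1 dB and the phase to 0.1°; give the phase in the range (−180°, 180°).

-115.2 dB, -128.0°

Substitute s = j1512:
Numerator: 5 = 5 + j0
Denominator: (j1512)^2 + 1507(j1512) + 507000 = -1779144 + j2278584
|N| = √(5² + 0²) ≈ 5, ∠N ≈ 0.00°
|D| = √(1779144² + 2278584²) ≈ 2.8909e+06, ∠D ≈ 127.98°
|H| = 5 / 2.8909e+06 ≈ 1.7296e-06
Gain = 20 log₁₀(1.7296e-06) ≈ -115.24 dB
∠H = 0.00° − 127.98° = -127.98°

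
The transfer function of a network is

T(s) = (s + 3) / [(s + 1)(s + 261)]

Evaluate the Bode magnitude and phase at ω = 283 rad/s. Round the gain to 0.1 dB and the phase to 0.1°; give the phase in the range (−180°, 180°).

-51.7 dB, -47.7°

At s = jω = j283:
zero (s+3): 3 + j283 → |·| = √(3²+283²) = √80098 ≈ 283.02, ∠ = arctan(283/3) ≈ 89.39°
pole (s+1): 1 + j283 → |·| = √(1²+283²) = √80090 ≈ 283, ∠ = arctan(283/1) ≈ 89.80°
pole (s+261): 261 + j283 → |·| = √(261²+283²) = √148210 ≈ 384.98, ∠ = arctan(283/261) ≈ 47.32°
|T| = 1 · 283.02 / 1.0895e+05 ≈ 0.0025977
Gain = 20 log₁₀(0.0025977) ≈ -51.71 dB
∠T = 89.39° − 137.12° = -47.73°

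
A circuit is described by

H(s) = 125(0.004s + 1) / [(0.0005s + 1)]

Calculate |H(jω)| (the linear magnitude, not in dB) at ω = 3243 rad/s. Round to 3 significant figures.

At ω = 3243 rad/s:
zero (1 + j3243·0.004) = 1 + j12.972 → |·| ≈ 13.01, ∠ ≈ 85.59°
pole (1 + j3243·0.0005) = 1 + j1.6215 → |·| ≈ 1.9051, ∠ ≈ 58.34°
|H| = 125 · 13.01 / (1.9051) ≈ 853.63

854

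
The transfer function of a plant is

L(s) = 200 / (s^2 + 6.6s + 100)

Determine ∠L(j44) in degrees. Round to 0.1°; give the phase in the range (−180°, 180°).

At s = jω = j44:
quadratic: (j44)² + 6.6·j44 + 100 = -1836 + j290.4 → |·| ≈ 1858.8, ∠ ≈ 171.01°
∠L = 0.00° − 171.01° = -171.01°

-171.0°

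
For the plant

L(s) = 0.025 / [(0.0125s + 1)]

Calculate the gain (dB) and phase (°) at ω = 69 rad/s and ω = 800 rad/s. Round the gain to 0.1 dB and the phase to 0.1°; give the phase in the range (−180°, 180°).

ω = 69: -34.5 dB, -40.8°; ω = 800: -52.1 dB, -84.3°

At ω = 69 rad/s:
pole (1 + j69·0.0125) = 1 + j0.8625 → |·| ≈ 1.3206, ∠ ≈ 40.78°
|L| = 0.025 · 1 / (1.3206) ≈ 0.018931
Gain = 20 log₁₀(0.018931) ≈ -34.46 dB
∠L = (0°) − (40.78°) = -40.78°

At ω = 800 rad/s:
pole (1 + j800·0.0125) = 1 + j10 → |·| ≈ 10.05, ∠ ≈ 84.29°
|L| = 0.025 · 1 / (10.05) ≈ 0.0024876
Gain = 20 log₁₀(0.0024876) ≈ -52.08 dB
∠L = (0°) − (84.29°) = -84.29°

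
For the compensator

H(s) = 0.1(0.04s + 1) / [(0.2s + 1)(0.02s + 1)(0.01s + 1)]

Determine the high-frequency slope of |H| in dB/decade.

-40 dB/decade

Each pole contributes −20 dB/decade at high frequency; each zero contributes +20 dB/decade.
Net: 1 zero(s) − 3 pole(s) → -40 dB/decade.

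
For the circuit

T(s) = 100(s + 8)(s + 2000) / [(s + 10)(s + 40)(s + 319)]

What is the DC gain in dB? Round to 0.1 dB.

22.0 dB

T(0) = 100·8·2000 / (10·40·319) ≈ 12.539
20 log₁₀(12.539) ≈ 21.97 dB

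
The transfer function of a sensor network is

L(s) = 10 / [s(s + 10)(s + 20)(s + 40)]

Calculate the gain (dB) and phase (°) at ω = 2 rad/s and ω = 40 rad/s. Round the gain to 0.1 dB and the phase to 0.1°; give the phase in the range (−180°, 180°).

At s = jω = j2:
pole (s+10): 10 + j2 → |·| = √(10²+2²) = √104 ≈ 10.198, ∠ = arctan(2/10) ≈ 11.31°
pole (s+20): 20 + j2 → |·| = √(20²+2²) = √404 ≈ 20.1, ∠ = arctan(2/20) ≈ 5.71°
pole (s+40): 40 + j2 → |·| = √(40²+2²) = √1604 ≈ 40.05, ∠ = arctan(2/40) ≈ 2.86°
pole at origin: |s| = 2, ∠ = 90.00° (in denominator)
|L| = 10 / 16419 ≈ 0.00060905
Gain = 20 log₁₀(0.00060905) ≈ -64.31 dB
∠L = 0.00° − 109.88° = -109.88°

At s = jω = j40:
pole (s+10): 10 + j40 → |·| = √(10²+40²) = √1700 ≈ 41.231, ∠ = arctan(40/10) ≈ 75.96°
pole (s+20): 20 + j40 → |·| = √(20²+40²) = √2000 ≈ 44.721, ∠ = arctan(40/20) ≈ 63.43°
pole (s+40): 40 + j40 → |·| = √(40²+40²) = √3200 ≈ 56.569, ∠ = arctan(40/40) ≈ 45.00°
pole at origin: |s| = 40, ∠ = 90.00° (in denominator)
|L| = 10 / 4.1723e+06 ≈ 2.3968e-06
Gain = 20 log₁₀(2.3968e-06) ≈ -112.41 dB
∠L = 0.00° − 274.39° = -274.39° ≡ 85.61° (principal value)

ω = 2: -64.3 dB, -109.9°; ω = 40: -112.4 dB, 85.6°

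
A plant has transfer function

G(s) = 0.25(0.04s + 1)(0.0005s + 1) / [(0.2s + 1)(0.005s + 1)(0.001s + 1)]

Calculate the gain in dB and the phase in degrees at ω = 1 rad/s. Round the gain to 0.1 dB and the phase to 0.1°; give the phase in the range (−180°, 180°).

-12.2 dB, -9.3°

At ω = 1 rad/s:
zero (1 + j1·0.04) = 1 + j0.04 → |·| ≈ 1.0008, ∠ ≈ 2.29°
zero (1 + j1·0.0005) = 1 + j0.0005 → |·| ≈ 1, ∠ ≈ 0.03°
pole (1 + j1·0.2) = 1 + j0.2 → |·| ≈ 1.0198, ∠ ≈ 11.31°
pole (1 + j1·0.005) = 1 + j0.005 → |·| ≈ 1, ∠ ≈ 0.29°
pole (1 + j1·0.001) = 1 + j0.001 → |·| ≈ 1, ∠ ≈ 0.06°
|G| = 0.25 · 1.0008 · 1 / (1.0198 · 1 · 1) ≈ 0.24534
Gain = 20 log₁₀(0.24534) ≈ -12.20 dB
∠G = (2.29° + 0.03°) − (11.31° + 0.29° + 0.06°) = -9.34°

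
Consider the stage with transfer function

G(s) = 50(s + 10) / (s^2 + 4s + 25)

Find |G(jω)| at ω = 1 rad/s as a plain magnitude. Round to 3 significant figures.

20.7

At s = jω = j1:
zero (s+10): 10 + j1 → |·| = √(10²+1²) = √101 ≈ 10.05, ∠ = arctan(1/10) ≈ 5.71°
quadratic: (j1)² + 4·j1 + 25 = 24 + j4 → |·| ≈ 24.331, ∠ ≈ 9.46°
|G| = 50 · 10.05 / 24.331 ≈ 20.653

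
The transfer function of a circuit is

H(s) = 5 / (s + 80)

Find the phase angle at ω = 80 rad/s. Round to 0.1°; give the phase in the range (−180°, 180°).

Substitute s = j80:
Numerator: 5 = 5 + j0
Denominator: (j80) + 80 = 80 + j80
|N| = √(5² + 0²) ≈ 5, ∠N ≈ 0.00°
|D| = √(80² + 80²) ≈ 113.14, ∠D ≈ 45.00°
∠H = 0.00° − 45.00° = -45.00°

-45.0°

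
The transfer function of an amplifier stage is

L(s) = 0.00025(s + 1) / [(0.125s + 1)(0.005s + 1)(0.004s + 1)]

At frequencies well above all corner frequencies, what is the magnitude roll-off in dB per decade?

-40 dB/decade

Each pole contributes −20 dB/decade at high frequency; each zero contributes +20 dB/decade.
Net: 1 zero(s) − 3 pole(s) → -40 dB/decade.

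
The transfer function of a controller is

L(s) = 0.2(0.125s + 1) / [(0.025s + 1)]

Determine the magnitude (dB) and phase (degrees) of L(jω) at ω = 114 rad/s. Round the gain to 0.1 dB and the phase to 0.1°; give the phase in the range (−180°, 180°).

At ω = 114 rad/s:
zero (1 + j114·0.125) = 1 + j14.25 → |·| ≈ 14.285, ∠ ≈ 85.99°
pole (1 + j114·0.025) = 1 + j2.85 → |·| ≈ 3.0203, ∠ ≈ 70.67°
|L| = 0.2 · 14.285 / (3.0203) ≈ 0.94593
Gain = 20 log₁₀(0.94593) ≈ -0.48 dB
∠L = (85.99°) − (70.67°) = 15.32°

-0.5 dB, 15.3°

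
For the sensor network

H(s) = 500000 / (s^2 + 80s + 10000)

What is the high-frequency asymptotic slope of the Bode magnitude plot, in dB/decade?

-40 dB/decade

Each pole contributes −20 dB/decade at high frequency; each zero contributes +20 dB/decade.
Net: 0 zero(s) − 2 pole(s) → -40 dB/decade.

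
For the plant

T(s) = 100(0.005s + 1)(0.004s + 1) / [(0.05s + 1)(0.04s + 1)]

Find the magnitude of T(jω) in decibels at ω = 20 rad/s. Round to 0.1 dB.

At ω = 20 rad/s:
zero (1 + j20·0.005) = 1 + j0.1 → |·| ≈ 1.005, ∠ ≈ 5.71°
zero (1 + j20·0.004) = 1 + j0.08 → |·| ≈ 1.0032, ∠ ≈ 4.57°
pole (1 + j20·0.05) = 1 + j1 → |·| ≈ 1.4142, ∠ ≈ 45.00°
pole (1 + j20·0.04) = 1 + j0.8 → |·| ≈ 1.2806, ∠ ≈ 38.66°
|T| = 100 · 1.005 · 1.0032 / (1.4142 · 1.2806) ≈ 55.671
Gain = 20 log₁₀(55.671) ≈ 34.91 dB

34.9 dB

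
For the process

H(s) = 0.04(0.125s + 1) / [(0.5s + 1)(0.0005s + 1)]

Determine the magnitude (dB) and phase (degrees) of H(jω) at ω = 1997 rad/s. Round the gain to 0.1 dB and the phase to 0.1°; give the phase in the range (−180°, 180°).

At ω = 1997 rad/s:
zero (1 + j1997·0.125) = 1 + j249.625 → |·| ≈ 249.63, ∠ ≈ 89.77°
pole (1 + j1997·0.5) = 1 + j998.5 → |·| ≈ 998.5, ∠ ≈ 89.94°
pole (1 + j1997·0.0005) = 1 + j0.9985 → |·| ≈ 1.4132, ∠ ≈ 44.96°
|H| = 0.04 · 249.63 / (998.5 · 1.4132) ≈ 0.0070763
Gain = 20 log₁₀(0.0070763) ≈ -43.00 dB
∠H = (89.77°) − (89.94° + 44.96°) = -45.13°

-43.0 dB, -45.1°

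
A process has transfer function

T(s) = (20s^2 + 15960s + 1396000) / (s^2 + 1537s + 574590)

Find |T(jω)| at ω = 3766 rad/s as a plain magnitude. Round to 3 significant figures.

Substitute s = j3766:
Numerator: 20(j3766)^2 + 15960(j3766) + 1396000 = -282259120 + j60105360
Denominator: (j3766)^2 + 1537(j3766) + 574590 = -13608166 + j5788342
|N| = √(282259120² + 60105360²) ≈ 2.8859e+08, ∠N ≈ 167.98°
|D| = √(13608166² + 5788342²) ≈ 1.4788e+07, ∠D ≈ 156.96°
|T| = 2.8859e+08 / 1.4788e+07 ≈ 19.515

19.5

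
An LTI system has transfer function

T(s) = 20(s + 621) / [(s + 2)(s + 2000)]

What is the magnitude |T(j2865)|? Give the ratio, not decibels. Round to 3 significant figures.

At s = jω = j2865:
zero (s+621): 621 + j2865 → |·| = √(621²+2865²) = √8593866 ≈ 2931.5, ∠ = arctan(2865/621) ≈ 77.77°
pole (s+2): 2 + j2865 → |·| = √(2²+2865²) = √8208229 ≈ 2865, ∠ = arctan(2865/2) ≈ 89.96°
pole (s+2000): 2000 + j2865 → |·| = √(2000²+2865²) = √12208225 ≈ 3494, ∠ = arctan(2865/2000) ≈ 55.08°
|T| = 20 · 2931.5 / 1.001e+07 ≈ 0.0058571

0.00586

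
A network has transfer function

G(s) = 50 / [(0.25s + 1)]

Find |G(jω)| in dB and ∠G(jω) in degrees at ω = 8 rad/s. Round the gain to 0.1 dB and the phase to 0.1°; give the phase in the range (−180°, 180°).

At ω = 8 rad/s:
pole (1 + j8·0.25) = 1 + j2 → |·| ≈ 2.2361, ∠ ≈ 63.43°
|G| = 50 · 1 / (2.2361) ≈ 22.36
Gain = 20 log₁₀(22.36) ≈ 26.99 dB
∠G = (0°) − (63.43°) = -63.43°

27.0 dB, -63.4°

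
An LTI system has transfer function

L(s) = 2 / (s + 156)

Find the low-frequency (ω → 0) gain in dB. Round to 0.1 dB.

-37.8 dB

L(0) = 2 / (156) ≈ 0.012821
20 log₁₀(0.012821) ≈ -37.84 dB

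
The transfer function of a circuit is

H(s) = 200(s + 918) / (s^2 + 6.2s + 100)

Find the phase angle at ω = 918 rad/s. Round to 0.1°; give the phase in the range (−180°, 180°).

-134.6°

At s = jω = j918:
zero (s+918): 918 + j918 → |·| = √(918²+918²) = √1685448 ≈ 1298.2, ∠ = arctan(918/918) ≈ 45.00°
quadratic: (j918)² + 6.2·j918 + 100 = -842624 + j5691.6 → |·| ≈ 8.4264e+05, ∠ ≈ 179.61°
∠H = 45.00° − 179.61° = -134.61°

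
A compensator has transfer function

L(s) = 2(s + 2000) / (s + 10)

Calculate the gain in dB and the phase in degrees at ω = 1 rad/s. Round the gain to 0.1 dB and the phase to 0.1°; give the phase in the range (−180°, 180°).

At s = jω = j1:
zero (s+2000): 2000 + j1 → |·| = √(2000²+1²) = √4000001 ≈ 2000, ∠ = arctan(1/2000) ≈ 0.03°
pole (s+10): 10 + j1 → |·| = √(10²+1²) = √101 ≈ 10.05, ∠ = arctan(1/10) ≈ 5.71°
|L| = 2 · 2000 / 10.05 ≈ 398.01
Gain = 20 log₁₀(398.01) ≈ 52.00 dB
∠L = 0.03° − 5.71° = -5.68°

52.0 dB, -5.7°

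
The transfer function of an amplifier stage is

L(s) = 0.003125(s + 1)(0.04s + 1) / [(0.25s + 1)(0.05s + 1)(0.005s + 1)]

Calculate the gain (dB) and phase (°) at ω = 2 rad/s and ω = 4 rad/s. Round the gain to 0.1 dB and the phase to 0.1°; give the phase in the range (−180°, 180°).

ω = 2: -44.1 dB, 35.2°; ω = 4: -40.9 dB, 27.6°

At ω = 2 rad/s:
zero (1 + j2·1) = 1 + j2 → |·| ≈ 2.2361, ∠ ≈ 63.43°
zero (1 + j2·0.04) = 1 + j0.08 → |·| ≈ 1.0032, ∠ ≈ 4.57°
pole (1 + j2·0.25) = 1 + j0.5 → |·| ≈ 1.118, ∠ ≈ 26.57°
pole (1 + j2·0.05) = 1 + j0.1 → |·| ≈ 1.005, ∠ ≈ 5.71°
pole (1 + j2·0.005) = 1 + j0.01 → |·| ≈ 1, ∠ ≈ 0.57°
|L| = 0.003125 · 2.2361 · 1.0032 / (1.118 · 1.005 · 1) ≈ 0.0062391
Gain = 20 log₁₀(0.0062391) ≈ -44.10 dB
∠L = (63.43° + 4.57°) − (26.57° + 5.71° + 0.57°) = 35.15°

At ω = 4 rad/s:
zero (1 + j4·1) = 1 + j4 → |·| ≈ 4.1231, ∠ ≈ 75.96°
zero (1 + j4·0.04) = 1 + j0.16 → |·| ≈ 1.0127, ∠ ≈ 9.09°
pole (1 + j4·0.25) = 1 + j1 → |·| ≈ 1.4142, ∠ ≈ 45.00°
pole (1 + j4·0.05) = 1 + j0.2 → |·| ≈ 1.0198, ∠ ≈ 11.31°
pole (1 + j4·0.005) = 1 + j0.02 → |·| ≈ 1.0002, ∠ ≈ 1.15°
|L| = 0.003125 · 4.1231 · 1.0127 / (1.4142 · 1.0198 · 1.0002) ≈ 0.0090457
Gain = 20 log₁₀(0.0090457) ≈ -40.87 dB
∠L = (75.96° + 9.09°) − (45.00° + 11.31° + 1.15°) = 27.59°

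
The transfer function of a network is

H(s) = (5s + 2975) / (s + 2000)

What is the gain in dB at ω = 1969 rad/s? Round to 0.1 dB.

11.3 dB

Substitute s = j1969:
Numerator: 5(j1969) + 2975 = 2975 + j9845
Denominator: (j1969) + 2000 = 2000 + j1969
|N| = √(2975² + 9845²) ≈ 10285, ∠N ≈ 73.19°
|D| = √(2000² + 1969²) ≈ 2806.6, ∠D ≈ 44.55°
|H| = 10285 / 2806.6 ≈ 3.6646
Gain = 20 log₁₀(3.6646) ≈ 11.28 dB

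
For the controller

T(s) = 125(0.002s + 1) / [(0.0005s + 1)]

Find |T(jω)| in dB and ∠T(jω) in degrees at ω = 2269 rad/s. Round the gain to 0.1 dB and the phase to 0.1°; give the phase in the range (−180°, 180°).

At ω = 2269 rad/s:
zero (1 + j2269·0.002) = 1 + j4.538 → |·| ≈ 4.6469, ∠ ≈ 77.57°
pole (1 + j2269·0.0005) = 1 + j1.1345 → |·| ≈ 1.5123, ∠ ≈ 48.61°
|T| = 125 · 4.6469 / (1.5123) ≈ 384.09
Gain = 20 log₁₀(384.09) ≈ 51.69 dB
∠T = (77.57°) − (48.61°) = 28.96°

51.7 dB, 29.0°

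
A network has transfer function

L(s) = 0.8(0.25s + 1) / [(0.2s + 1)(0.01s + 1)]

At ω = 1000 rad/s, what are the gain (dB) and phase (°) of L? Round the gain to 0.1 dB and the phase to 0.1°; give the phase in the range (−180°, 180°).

At ω = 1000 rad/s:
zero (1 + j1000·0.25) = 1 + j250 → |·| ≈ 250, ∠ ≈ 89.77°
pole (1 + j1000·0.2) = 1 + j200 → |·| ≈ 200, ∠ ≈ 89.71°
pole (1 + j1000·0.01) = 1 + j10 → |·| ≈ 10.05, ∠ ≈ 84.29°
|L| = 0.8 · 250 / (200 · 10.05) ≈ 0.099502
Gain = 20 log₁₀(0.099502) ≈ -20.04 dB
∠L = (89.77°) − (89.71° + 84.29°) = -84.23°

-20.0 dB, -84.2°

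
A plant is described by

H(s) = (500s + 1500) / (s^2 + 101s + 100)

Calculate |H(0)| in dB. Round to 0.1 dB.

H(0) = 1500 / 100 = 15
20 log₁₀(15) ≈ 23.52 dB

23.5 dB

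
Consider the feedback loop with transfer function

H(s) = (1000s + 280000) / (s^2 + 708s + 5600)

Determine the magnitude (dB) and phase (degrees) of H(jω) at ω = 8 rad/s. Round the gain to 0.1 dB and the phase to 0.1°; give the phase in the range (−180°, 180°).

31.0 dB, -44.0°

Substitute s = j8:
Numerator: 1000(j8) + 280000 = 280000 + j8000
Denominator: (j8)^2 + 708(j8) + 5600 = 5536 + j5664
|N| = √(280000² + 8000²) ≈ 2.8011e+05, ∠N ≈ 1.64°
|D| = √(5536² + 5664²) ≈ 7920.1, ∠D ≈ 45.65°
|H| = 2.8011e+05 / 7920.1 ≈ 35.367
Gain = 20 log₁₀(35.367) ≈ 30.97 dB
∠H = 1.64° − 45.65° = -44.01°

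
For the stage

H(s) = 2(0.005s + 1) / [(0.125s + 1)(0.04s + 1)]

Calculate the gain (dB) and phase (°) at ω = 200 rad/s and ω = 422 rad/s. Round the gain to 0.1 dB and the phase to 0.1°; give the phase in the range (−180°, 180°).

At ω = 200 rad/s:
zero (1 + j200·0.005) = 1 + j1 → |·| ≈ 1.4142, ∠ ≈ 45.00°
pole (1 + j200·0.125) = 1 + j25 → |·| ≈ 25.02, ∠ ≈ 87.71°
pole (1 + j200·0.04) = 1 + j8 → |·| ≈ 8.0623, ∠ ≈ 82.87°
|H| = 2 · 1.4142 / (25.02 · 8.0623) ≈ 0.014022
Gain = 20 log₁₀(0.014022) ≈ -37.06 dB
∠H = (45.00°) − (87.71° + 82.87°) = -125.58°

At ω = 422 rad/s:
zero (1 + j422·0.005) = 1 + j2.11 → |·| ≈ 2.335, ∠ ≈ 64.64°
pole (1 + j422·0.125) = 1 + j52.75 → |·| ≈ 52.759, ∠ ≈ 88.91°
pole (1 + j422·0.04) = 1 + j16.88 → |·| ≈ 16.91, ∠ ≈ 86.61°
|H| = 2 · 2.335 / (52.759 · 16.91) ≈ 0.0052345
Gain = 20 log₁₀(0.0052345) ≈ -45.62 dB
∠H = (64.64°) − (88.91° + 86.61°) = -110.88°

ω = 200: -37.1 dB, -125.6°; ω = 422: -45.6 dB, -110.9°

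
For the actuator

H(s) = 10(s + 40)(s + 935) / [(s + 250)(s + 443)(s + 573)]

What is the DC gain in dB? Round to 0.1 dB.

-44.6 dB

H(0) = 10·40·935 / (250·443·573) ≈ 0.0058935
20 log₁₀(0.0058935) ≈ -44.59 dB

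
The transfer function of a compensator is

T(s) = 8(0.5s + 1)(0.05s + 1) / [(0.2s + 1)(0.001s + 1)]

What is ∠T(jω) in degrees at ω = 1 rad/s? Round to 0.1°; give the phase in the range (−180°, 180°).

18.1°

At ω = 1 rad/s:
zero (1 + j1·0.5) = 1 + j0.5 → |·| ≈ 1.118, ∠ ≈ 26.57°
zero (1 + j1·0.05) = 1 + j0.05 → |·| ≈ 1.0012, ∠ ≈ 2.86°
pole (1 + j1·0.2) = 1 + j0.2 → |·| ≈ 1.0198, ∠ ≈ 11.31°
pole (1 + j1·0.001) = 1 + j0.001 → |·| ≈ 1, ∠ ≈ 0.06°
∠T = (26.57° + 2.86°) − (11.31° + 0.06°) = 18.06°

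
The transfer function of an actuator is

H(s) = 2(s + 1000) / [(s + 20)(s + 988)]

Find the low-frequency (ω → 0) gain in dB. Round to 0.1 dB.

-19.9 dB

H(0) = 2·1000 / (20·988) ≈ 0.10121
20 log₁₀(0.10121) ≈ -19.90 dB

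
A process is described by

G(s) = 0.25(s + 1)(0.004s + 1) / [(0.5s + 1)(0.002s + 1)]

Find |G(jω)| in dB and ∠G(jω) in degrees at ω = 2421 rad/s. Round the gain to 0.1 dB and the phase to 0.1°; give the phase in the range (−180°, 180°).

-0.1 dB, 5.8°

At ω = 2421 rad/s:
zero (1 + j2421·1) = 1 + j2421 → |·| ≈ 2421, ∠ ≈ 89.98°
zero (1 + j2421·0.004) = 1 + j9.684 → |·| ≈ 9.7355, ∠ ≈ 84.10°
pole (1 + j2421·0.5) = 1 + j1210.5 → |·| ≈ 1210.5, ∠ ≈ 89.95°
pole (1 + j2421·0.002) = 1 + j4.842 → |·| ≈ 4.9442, ∠ ≈ 78.33°
|G| = 0.25 · 2421 · 9.7355 / (1210.5 · 4.9442) ≈ 0.98454
Gain = 20 log₁₀(0.98454) ≈ -0.14 dB
∠G = (89.98° + 84.10°) − (89.95° + 78.33°) = 5.80°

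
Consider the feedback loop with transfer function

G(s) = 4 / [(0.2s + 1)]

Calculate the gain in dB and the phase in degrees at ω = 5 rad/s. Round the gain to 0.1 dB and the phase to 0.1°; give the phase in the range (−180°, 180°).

9.0 dB, -45.0°

At ω = 5 rad/s:
pole (1 + j5·0.2) = 1 + j1 → |·| ≈ 1.4142, ∠ ≈ 45.00°
|G| = 4 · 1 / (1.4142) ≈ 2.8285
Gain = 20 log₁₀(2.8285) ≈ 9.03 dB
∠G = (0°) − (45.00°) = -45.00°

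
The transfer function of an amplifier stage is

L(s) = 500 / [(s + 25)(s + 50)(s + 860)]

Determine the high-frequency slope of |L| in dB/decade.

-60 dB/decade

Each pole contributes −20 dB/decade at high frequency; each zero contributes +20 dB/decade.
Net: 0 zero(s) − 3 pole(s) → -60 dB/decade.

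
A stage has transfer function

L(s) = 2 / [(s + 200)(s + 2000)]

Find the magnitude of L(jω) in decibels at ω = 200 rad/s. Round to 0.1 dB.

-109.1 dB

At s = jω = j200:
pole (s+200): 200 + j200 → |·| = √(200²+200²) = √80000 ≈ 282.84, ∠ = arctan(200/200) ≈ 45.00°
pole (s+2000): 2000 + j200 → |·| = √(2000²+200²) = √4040000 ≈ 2010, ∠ = arctan(200/2000) ≈ 5.71°
|L| = 2 / 5.6851e+05 ≈ 3.518e-06
Gain = 20 log₁₀(3.518e-06) ≈ -109.07 dB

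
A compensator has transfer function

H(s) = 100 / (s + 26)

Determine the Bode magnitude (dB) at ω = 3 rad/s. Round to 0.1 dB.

11.6 dB

Substitute s = j3:
Numerator: 100 = 100 + j0
Denominator: (j3) + 26 = 26 + j3
|N| = √(100² + 0²) ≈ 100, ∠N ≈ 0.00°
|D| = √(26² + 3²) ≈ 26.173, ∠D ≈ 6.58°
|H| = 100 / 26.173 ≈ 3.8207
Gain = 20 log₁₀(3.8207) ≈ 11.64 dB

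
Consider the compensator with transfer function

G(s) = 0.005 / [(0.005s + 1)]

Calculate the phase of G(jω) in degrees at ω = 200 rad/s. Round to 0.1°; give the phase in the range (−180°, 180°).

At ω = 200 rad/s:
pole (1 + j200·0.005) = 1 + j1 → |·| ≈ 1.4142, ∠ ≈ 45.00°
∠G = (0°) − (45.00°) = -45.00°

-45.0°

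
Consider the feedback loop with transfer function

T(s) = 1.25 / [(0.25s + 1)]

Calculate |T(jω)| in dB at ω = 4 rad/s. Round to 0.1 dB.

-1.1 dB

At ω = 4 rad/s:
pole (1 + j4·0.25) = 1 + j1 → |·| ≈ 1.4142, ∠ ≈ 45.00°
|T| = 1.25 · 1 / (1.4142) ≈ 0.88389
Gain = 20 log₁₀(0.88389) ≈ -1.07 dB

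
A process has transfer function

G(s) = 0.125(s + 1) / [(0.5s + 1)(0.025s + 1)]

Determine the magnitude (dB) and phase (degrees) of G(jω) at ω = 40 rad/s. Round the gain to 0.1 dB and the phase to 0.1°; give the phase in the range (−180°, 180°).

-15.1 dB, -43.6°

At ω = 40 rad/s:
zero (1 + j40·1) = 1 + j40 → |·| ≈ 40.012, ∠ ≈ 88.57°
pole (1 + j40·0.5) = 1 + j20 → |·| ≈ 20.025, ∠ ≈ 87.14°
pole (1 + j40·0.025) = 1 + j1 → |·| ≈ 1.4142, ∠ ≈ 45.00°
|G| = 0.125 · 40.012 / (20.025 · 1.4142) ≈ 0.17661
Gain = 20 log₁₀(0.17661) ≈ -15.06 dB
∠G = (88.57°) − (87.14° + 45.00°) = -43.57°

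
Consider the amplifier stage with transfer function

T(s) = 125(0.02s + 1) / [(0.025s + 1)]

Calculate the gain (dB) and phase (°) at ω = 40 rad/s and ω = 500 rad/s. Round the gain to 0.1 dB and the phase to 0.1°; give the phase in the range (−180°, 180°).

ω = 40: 41.1 dB, -6.3°; ω = 500: 40.0 dB, -1.1°

At ω = 40 rad/s:
zero (1 + j40·0.02) = 1 + j0.8 → |·| ≈ 1.2806, ∠ ≈ 38.66°
pole (1 + j40·0.025) = 1 + j1 → |·| ≈ 1.4142, ∠ ≈ 45.00°
|T| = 125 · 1.2806 / (1.4142) ≈ 113.19
Gain = 20 log₁₀(113.19) ≈ 41.08 dB
∠T = (38.66°) − (45.00°) = -6.34°

At ω = 500 rad/s:
zero (1 + j500·0.02) = 1 + j10 → |·| ≈ 10.05, ∠ ≈ 84.29°
pole (1 + j500·0.025) = 1 + j12.5 → |·| ≈ 12.54, ∠ ≈ 85.43°
|T| = 125 · 10.05 / (12.54) ≈ 100.18
Gain = 20 log₁₀(100.18) ≈ 40.02 dB
∠T = (84.29°) − (85.43°) = -1.14°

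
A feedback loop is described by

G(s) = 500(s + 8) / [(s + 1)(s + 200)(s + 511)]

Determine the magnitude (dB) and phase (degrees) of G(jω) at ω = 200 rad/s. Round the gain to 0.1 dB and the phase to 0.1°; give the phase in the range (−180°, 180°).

At s = jω = j200:
zero (s+8): 8 + j200 → |·| = √(8²+200²) = √40064 ≈ 200.16, ∠ = arctan(200/8) ≈ 87.71°
pole (s+1): 1 + j200 → |·| = √(1²+200²) = √40001 ≈ 200, ∠ = arctan(200/1) ≈ 89.71°
pole (s+200): 200 + j200 → |·| = √(200²+200²) = √80000 ≈ 282.84, ∠ = arctan(200/200) ≈ 45.00°
pole (s+511): 511 + j200 → |·| = √(511²+200²) = √301121 ≈ 548.74, ∠ = arctan(200/511) ≈ 21.37°
|G| = 500 · 200.16 / 3.1041e+07 ≈ 0.0032241
Gain = 20 log₁₀(0.0032241) ≈ -49.83 dB
∠G = 87.71° − 156.08° = -68.37°

-49.8 dB, -68.4°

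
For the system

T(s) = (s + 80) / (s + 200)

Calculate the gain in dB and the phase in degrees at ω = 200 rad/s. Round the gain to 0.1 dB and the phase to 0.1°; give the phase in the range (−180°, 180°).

Substitute s = j200:
Numerator: (j200) + 80 = 80 + j200
Denominator: (j200) + 200 = 200 + j200
|N| = √(80² + 200²) ≈ 215.41, ∠N ≈ 68.20°
|D| = √(200² + 200²) ≈ 282.84, ∠D ≈ 45.00°
|T| = 215.41 / 282.84 ≈ 0.7616
Gain = 20 log₁₀(0.7616) ≈ -2.37 dB
∠T = 68.20° − 45.00° = 23.20°

-2.4 dB, 23.2°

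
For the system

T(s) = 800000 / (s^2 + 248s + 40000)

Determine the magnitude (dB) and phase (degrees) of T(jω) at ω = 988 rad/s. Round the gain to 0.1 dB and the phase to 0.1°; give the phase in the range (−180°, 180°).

-1.7 dB, -165.3°

At s = jω = j988:
quadratic: (j988)² + 248·j988 + 40000 = -936144 + j245024 → |·| ≈ 9.6768e+05, ∠ ≈ 165.33°
|T| = 800000 / 9.6768e+05 ≈ 0.82672
Gain = 20 log₁₀(0.82672) ≈ -1.65 dB
∠T = 0.00° − 165.33° = -165.33°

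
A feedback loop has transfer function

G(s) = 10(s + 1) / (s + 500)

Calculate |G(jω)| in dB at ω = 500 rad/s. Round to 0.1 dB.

At s = jω = j500:
zero (s+1): 1 + j500 → |·| = √(1²+500²) = √250001 ≈ 500, ∠ = arctan(500/1) ≈ 89.89°
pole (s+500): 500 + j500 → |·| = √(500²+500²) = √500000 ≈ 707.11, ∠ = arctan(500/500) ≈ 45.00°
|G| = 10 · 500 / 707.11 ≈ 7.071
Gain = 20 log₁₀(7.071) ≈ 16.99 dB

17.0 dB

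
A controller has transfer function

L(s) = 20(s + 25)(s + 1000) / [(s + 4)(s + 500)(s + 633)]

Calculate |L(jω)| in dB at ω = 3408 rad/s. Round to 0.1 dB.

-44.5 dB

At s = jω = j3408:
zero (s+25): 25 + j3408 → |·| = √(25²+3408²) = √11615089 ≈ 3408.1, ∠ = arctan(3408/25) ≈ 89.58°
zero (s+1000): 1000 + j3408 → |·| = √(1000²+3408²) = √12614464 ≈ 3551.7, ∠ = arctan(3408/1000) ≈ 73.65°
pole (s+4): 4 + j3408 → |·| = √(4²+3408²) = √11614480 ≈ 3408, ∠ = arctan(3408/4) ≈ 89.93°
pole (s+500): 500 + j3408 → |·| = √(500²+3408²) = √11864464 ≈ 3444.5, ∠ = arctan(3408/500) ≈ 81.65°
pole (s+633): 633 + j3408 → |·| = √(633²+3408²) = √12015153 ≈ 3466.3, ∠ = arctan(3408/633) ≈ 79.48°
|L| = 20 · 1.2105e+07 / 4.069e+10 ≈ 0.0059499
Gain = 20 log₁₀(0.0059499) ≈ -44.51 dB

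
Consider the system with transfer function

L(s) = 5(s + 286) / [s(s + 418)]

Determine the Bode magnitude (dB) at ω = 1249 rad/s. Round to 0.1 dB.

At s = jω = j1249:
zero (s+286): 286 + j1249 → |·| = √(286²+1249²) = √1641797 ≈ 1281.3, ∠ = arctan(1249/286) ≈ 77.10°
pole (s+418): 418 + j1249 → |·| = √(418²+1249²) = √1734725 ≈ 1317.1, ∠ = arctan(1249/418) ≈ 71.50°
pole at origin: |s| = 1249, ∠ = 90.00° (in denominator)
|L| = 5 · 1281.3 / 1.6451e+06 ≈ 0.0038943
Gain = 20 log₁₀(0.0038943) ≈ -48.19 dB

-48.2 dB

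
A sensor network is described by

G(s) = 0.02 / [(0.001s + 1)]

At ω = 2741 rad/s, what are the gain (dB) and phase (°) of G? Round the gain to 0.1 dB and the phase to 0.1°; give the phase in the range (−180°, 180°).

-43.3 dB, -70.0°

At ω = 2741 rad/s:
pole (1 + j2741·0.001) = 1 + j2.741 → |·| ≈ 2.9177, ∠ ≈ 69.96°
|G| = 0.02 · 1 / (2.9177) ≈ 0.0068547
Gain = 20 log₁₀(0.0068547) ≈ -43.28 dB
∠G = (0°) − (69.96°) = -69.96°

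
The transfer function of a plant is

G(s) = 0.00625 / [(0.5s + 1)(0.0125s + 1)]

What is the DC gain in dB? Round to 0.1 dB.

-44.1 dB

G(0) = 0.00625 · 1 / 1 = 0.00625
20 log₁₀(0.00625) ≈ -44.08 dB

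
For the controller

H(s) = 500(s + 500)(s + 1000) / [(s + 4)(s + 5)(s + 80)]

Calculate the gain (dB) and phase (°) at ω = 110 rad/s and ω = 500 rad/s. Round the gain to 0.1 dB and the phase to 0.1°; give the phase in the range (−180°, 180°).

At s = jω = j110:
zero (s+500): 500 + j110 → |·| = √(500²+110²) = √262100 ≈ 511.96, ∠ = arctan(110/500) ≈ 12.41°
zero (s+1000): 1000 + j110 → |·| = √(1000²+110²) = √1012100 ≈ 1006, ∠ = arctan(110/1000) ≈ 6.28°
pole (s+4): 4 + j110 → |·| = √(4²+110²) = √12116 ≈ 110.07, ∠ = arctan(110/4) ≈ 87.92°
pole (s+5): 5 + j110 → |·| = √(5²+110²) = √12125 ≈ 110.11, ∠ = arctan(110/5) ≈ 87.40°
pole (s+80): 80 + j110 → |·| = √(80²+110²) = √18500 ≈ 136.01, ∠ = arctan(110/80) ≈ 53.97°
|H| = 500 · 5.1503e+05 / 1.6484e+06 ≈ 156.22
Gain = 20 log₁₀(156.22) ≈ 43.87 dB
∠H = 18.69° − 229.29° = -210.60° ≡ 149.40° (principal value)

At s = jω = j500:
zero (s+500): 500 + j500 → |·| = √(500²+500²) = √500000 ≈ 707.11, ∠ = arctan(500/500) ≈ 45.00°
zero (s+1000): 1000 + j500 → |·| = √(1000²+500²) = √1250000 ≈ 1118, ∠ = arctan(500/1000) ≈ 26.57°
pole (s+4): 4 + j500 → |·| = √(4²+500²) = √250016 ≈ 500.02, ∠ = arctan(500/4) ≈ 89.54°
pole (s+5): 5 + j500 → |·| = √(5²+500²) = √250025 ≈ 500.02, ∠ = arctan(500/5) ≈ 89.43°
pole (s+80): 80 + j500 → |·| = √(80²+500²) = √256400 ≈ 506.36, ∠ = arctan(500/80) ≈ 80.91°
|H| = 500 · 7.9055e+05 / 1.266e+08 ≈ 3.1222
Gain = 20 log₁₀(3.1222) ≈ 9.89 dB
∠H = 71.57° − 259.88° = -188.31° ≡ 171.69° (principal value)

ω = 110: 43.9 dB, 149.4°; ω = 500: 9.9 dB, 171.7°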